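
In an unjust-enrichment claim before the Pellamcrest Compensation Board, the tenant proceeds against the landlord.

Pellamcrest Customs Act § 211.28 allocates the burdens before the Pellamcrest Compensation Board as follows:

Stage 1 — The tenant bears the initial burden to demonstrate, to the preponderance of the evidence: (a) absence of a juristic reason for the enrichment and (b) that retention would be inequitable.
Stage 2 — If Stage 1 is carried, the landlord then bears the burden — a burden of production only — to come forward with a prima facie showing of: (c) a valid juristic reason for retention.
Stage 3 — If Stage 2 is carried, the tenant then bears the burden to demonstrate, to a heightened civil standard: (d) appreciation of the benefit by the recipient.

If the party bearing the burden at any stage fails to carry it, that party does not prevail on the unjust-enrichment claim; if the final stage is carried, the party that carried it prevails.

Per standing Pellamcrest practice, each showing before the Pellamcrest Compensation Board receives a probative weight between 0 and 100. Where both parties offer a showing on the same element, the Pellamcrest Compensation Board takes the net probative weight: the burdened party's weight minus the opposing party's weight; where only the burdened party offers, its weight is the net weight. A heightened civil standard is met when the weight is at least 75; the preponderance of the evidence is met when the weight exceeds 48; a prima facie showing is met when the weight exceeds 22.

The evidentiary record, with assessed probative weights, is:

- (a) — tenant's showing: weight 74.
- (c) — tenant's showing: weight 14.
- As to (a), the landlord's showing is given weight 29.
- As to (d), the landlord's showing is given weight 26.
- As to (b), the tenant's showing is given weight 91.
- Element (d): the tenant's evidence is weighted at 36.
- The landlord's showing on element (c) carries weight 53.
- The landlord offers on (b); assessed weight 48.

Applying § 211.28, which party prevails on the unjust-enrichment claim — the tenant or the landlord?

landlord

At Stage 1 the tenant must meet the preponderance of the evidence (weight exceeds 48): on (a) the weight is 74 less the opposing 29 gives net 45, ≤ 48, so (a) does not meet the standard; on (b) the weight is 91 less the opposing 48 gives net 43, ≤ 48, so (b) does not meet the standard.
  Stage 1 not carried; the tenant fails its burden.
So the landlord prevails.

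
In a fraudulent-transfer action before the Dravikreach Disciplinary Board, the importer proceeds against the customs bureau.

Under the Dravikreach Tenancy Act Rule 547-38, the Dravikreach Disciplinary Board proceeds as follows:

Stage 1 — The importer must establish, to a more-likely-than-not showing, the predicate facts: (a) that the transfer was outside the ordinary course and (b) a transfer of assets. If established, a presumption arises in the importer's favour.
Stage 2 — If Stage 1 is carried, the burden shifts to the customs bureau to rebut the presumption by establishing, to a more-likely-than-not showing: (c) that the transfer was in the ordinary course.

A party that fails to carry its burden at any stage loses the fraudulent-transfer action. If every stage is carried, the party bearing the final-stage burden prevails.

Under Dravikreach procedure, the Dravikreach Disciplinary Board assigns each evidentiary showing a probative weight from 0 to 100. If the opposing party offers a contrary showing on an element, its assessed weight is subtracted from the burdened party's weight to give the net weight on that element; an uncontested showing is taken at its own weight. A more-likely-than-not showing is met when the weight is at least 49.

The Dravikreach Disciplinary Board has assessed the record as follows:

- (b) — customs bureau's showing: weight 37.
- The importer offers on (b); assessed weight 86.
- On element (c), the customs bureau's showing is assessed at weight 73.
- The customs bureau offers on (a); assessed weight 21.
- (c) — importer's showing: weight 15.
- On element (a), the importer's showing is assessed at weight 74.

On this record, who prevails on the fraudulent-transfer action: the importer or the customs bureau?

Stage 1 (importer, a more-likely-than-not showing, weight is at least 49): (a) net 74−21=53 ≥ 49 — meets; (b) net 86−37=49 ≥ 49 — meets.
  All elements met. The burden passes to the customs bureau.
Stage 2 (customs bureau, a more-likely-than-not showing, weight is at least 49): (c) net 73−15=58 ≥ 49 — meets.
  Stage 2 carried; the final stage is satisfied.
With every stage satisfied, the customs bureau prevails.

customs bureau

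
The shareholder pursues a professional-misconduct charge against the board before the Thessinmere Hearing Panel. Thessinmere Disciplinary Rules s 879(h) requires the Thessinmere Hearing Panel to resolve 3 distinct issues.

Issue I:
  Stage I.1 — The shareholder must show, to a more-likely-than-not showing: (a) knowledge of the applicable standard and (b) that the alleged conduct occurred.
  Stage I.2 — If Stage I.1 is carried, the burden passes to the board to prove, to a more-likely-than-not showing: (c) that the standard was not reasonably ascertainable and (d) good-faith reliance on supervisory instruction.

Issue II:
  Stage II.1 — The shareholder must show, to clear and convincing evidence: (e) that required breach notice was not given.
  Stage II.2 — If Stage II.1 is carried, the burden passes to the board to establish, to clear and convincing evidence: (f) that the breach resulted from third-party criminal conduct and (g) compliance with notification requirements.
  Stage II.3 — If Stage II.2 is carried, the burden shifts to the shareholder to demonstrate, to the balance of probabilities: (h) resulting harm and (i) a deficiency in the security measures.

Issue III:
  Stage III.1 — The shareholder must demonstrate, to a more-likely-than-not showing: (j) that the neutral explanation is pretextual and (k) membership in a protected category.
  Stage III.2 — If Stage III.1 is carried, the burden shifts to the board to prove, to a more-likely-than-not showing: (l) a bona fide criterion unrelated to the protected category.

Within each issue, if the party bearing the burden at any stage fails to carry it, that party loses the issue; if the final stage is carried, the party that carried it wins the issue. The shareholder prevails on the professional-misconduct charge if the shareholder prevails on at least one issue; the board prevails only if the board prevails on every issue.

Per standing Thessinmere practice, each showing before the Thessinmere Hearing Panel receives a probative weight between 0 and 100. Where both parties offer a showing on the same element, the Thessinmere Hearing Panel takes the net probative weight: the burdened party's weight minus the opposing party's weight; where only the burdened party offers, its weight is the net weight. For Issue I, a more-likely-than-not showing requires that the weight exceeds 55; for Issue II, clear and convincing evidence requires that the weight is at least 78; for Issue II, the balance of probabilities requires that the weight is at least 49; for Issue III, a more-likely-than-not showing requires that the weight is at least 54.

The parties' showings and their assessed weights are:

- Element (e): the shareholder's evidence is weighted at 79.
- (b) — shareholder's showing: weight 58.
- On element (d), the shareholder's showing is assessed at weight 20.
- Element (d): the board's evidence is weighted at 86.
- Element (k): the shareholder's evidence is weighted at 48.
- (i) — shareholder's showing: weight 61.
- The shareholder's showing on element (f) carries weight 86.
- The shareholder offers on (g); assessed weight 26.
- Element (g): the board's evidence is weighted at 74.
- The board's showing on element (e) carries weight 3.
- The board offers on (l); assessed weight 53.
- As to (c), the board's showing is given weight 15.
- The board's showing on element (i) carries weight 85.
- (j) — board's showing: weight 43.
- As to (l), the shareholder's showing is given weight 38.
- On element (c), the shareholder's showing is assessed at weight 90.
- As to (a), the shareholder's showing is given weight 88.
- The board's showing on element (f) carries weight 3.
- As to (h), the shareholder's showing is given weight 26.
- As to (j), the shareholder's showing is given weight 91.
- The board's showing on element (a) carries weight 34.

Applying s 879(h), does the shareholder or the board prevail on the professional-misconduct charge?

board

— Issue I —
Stage I.1 (shareholder, a more-likely-than-not showing, weight exceeds 55): (a) net 88−34=54 ≤ 55 — fails; (b) 58 > 55 — meets.
  Not every element is met, so the shareholder fails to carry Stage I.1.
The board prevails on this issue.
— Issue II —
Stage II.1 — burden on shareholder; standard: clear and convincing evidence (weight is at least 78).
    (e): 79 − 3 = 76 < 78 [not met]
  The shareholder does not carry Stage II.1.
The analysis ends at Stage II.1; the board prevails on this issue.
— Issue III —
Stage III.1 (shareholder, a more-likely-than-not showing, weight is at least 54): (j) net 91−43=48 < 54 — fails; (k) 48 < 54 — fails.
  Stage III.1 not carried; the shareholder fails its burden.
The analysis ends at Stage III.1; the board prevails on this issue.
Per-issue: Issue I → board; Issue II → board; Issue III → board. The shareholder must prevail on at least one issue; overall, the board prevails.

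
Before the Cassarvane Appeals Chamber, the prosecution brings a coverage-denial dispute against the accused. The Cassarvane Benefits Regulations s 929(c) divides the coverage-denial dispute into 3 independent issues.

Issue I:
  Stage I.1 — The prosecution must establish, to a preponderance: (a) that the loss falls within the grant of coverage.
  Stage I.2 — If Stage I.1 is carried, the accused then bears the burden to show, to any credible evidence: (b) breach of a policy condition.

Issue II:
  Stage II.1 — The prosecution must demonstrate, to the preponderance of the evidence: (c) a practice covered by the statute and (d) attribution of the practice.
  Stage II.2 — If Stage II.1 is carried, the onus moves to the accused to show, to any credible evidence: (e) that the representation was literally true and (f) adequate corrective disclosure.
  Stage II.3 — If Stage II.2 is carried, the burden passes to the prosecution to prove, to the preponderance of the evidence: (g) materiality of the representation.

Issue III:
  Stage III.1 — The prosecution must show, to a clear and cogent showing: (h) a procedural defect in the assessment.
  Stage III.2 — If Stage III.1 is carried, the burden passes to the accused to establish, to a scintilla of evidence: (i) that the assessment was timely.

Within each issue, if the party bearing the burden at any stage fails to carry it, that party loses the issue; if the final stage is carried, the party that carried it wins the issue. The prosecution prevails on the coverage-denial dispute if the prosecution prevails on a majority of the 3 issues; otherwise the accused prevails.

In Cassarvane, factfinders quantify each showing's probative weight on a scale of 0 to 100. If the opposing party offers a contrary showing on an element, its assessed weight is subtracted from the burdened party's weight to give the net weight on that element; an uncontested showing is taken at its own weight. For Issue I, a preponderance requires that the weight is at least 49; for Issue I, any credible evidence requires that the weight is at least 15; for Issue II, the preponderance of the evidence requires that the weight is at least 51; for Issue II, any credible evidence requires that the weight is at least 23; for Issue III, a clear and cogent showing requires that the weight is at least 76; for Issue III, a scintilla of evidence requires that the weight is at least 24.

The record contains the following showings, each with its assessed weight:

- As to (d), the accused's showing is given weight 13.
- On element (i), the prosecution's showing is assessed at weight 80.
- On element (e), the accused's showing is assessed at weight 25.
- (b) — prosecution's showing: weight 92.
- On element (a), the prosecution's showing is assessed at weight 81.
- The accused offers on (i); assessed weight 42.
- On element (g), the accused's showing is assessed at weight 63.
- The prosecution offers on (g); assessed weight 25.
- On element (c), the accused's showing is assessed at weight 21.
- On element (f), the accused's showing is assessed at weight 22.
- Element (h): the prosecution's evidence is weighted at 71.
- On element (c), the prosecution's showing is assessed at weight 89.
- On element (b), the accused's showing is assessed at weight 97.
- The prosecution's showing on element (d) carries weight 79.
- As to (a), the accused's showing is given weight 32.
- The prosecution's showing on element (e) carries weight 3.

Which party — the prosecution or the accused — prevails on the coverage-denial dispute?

prosecution

— Issue I —
At Stage I.1 the prosecution must meet a preponderance (weight is at least 49): on (a) the weight is 81 less the opposing 32 gives net 49, ≥ 49, so (a) meets the standard.
  Stage I.1 is satisfied; the onus moves to the accused.
At Stage I.2 the accused must meet any credible evidence (weight is at least 15): on (b) the weight is 97 less the opposing 92 gives net 5, < 15, so (b) does not meet the standard.
  The accused does not carry Stage I.2.
So the prosecution prevails on this issue.
— Issue II —
Stage II.1 (prosecution, the preponderance of the evidence, weight is at least 51): (c) net 89−21=68 ≥ 51 — meets; (d) net 79−13=66 ≥ 51 — meets.
  The prosecution carries Stage II.1; the accused now bears the burden.
Stage II.2 (accused, any credible evidence, weight is at least 23): (e) net 25−3=22 < 23 — fails; (f) 22 < 23 — fails.
  Not every element is met, so the accused fails to carry Stage II.2.
So the prosecution prevails on this issue.
— Issue III —
Stage III.1 (prosecution, a clear and cogent showing, weight is at least 76): (h) 71 < 76 — fails.
  Stage III.1 not carried; the prosecution fails its burden.
The accused prevails on this issue.
Per-issue: Issue I → prosecution; Issue II → prosecution; Issue III → accused. The prosecution must prevail on a majority of issues; overall, the prosecution prevails.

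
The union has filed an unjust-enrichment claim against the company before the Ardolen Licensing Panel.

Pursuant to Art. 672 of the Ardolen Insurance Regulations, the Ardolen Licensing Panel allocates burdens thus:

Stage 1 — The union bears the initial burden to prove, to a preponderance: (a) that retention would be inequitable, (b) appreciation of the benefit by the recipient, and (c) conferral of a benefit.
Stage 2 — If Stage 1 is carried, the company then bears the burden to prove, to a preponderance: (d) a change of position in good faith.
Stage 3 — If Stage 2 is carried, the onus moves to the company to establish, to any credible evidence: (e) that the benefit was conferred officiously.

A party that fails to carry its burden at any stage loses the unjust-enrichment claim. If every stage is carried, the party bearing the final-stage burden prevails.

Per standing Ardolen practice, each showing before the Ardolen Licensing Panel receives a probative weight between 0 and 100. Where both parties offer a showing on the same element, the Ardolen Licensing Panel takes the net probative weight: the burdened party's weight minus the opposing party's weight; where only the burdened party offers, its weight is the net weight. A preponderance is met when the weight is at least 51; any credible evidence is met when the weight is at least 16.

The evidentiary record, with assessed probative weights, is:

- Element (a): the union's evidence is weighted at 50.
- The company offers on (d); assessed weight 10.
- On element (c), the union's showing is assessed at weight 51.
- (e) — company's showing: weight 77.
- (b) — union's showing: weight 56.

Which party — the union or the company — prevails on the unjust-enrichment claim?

Stage 1 — burden on union; standard: a preponderance (weight is at least 51).
    (a): 50 < 51 [not met]
    (b): 56 ≥ 51 [met]
    (c): 51 ≥ 51 [met]
  The union does not carry Stage 1.
The analysis ends at Stage 1; the company prevails.

company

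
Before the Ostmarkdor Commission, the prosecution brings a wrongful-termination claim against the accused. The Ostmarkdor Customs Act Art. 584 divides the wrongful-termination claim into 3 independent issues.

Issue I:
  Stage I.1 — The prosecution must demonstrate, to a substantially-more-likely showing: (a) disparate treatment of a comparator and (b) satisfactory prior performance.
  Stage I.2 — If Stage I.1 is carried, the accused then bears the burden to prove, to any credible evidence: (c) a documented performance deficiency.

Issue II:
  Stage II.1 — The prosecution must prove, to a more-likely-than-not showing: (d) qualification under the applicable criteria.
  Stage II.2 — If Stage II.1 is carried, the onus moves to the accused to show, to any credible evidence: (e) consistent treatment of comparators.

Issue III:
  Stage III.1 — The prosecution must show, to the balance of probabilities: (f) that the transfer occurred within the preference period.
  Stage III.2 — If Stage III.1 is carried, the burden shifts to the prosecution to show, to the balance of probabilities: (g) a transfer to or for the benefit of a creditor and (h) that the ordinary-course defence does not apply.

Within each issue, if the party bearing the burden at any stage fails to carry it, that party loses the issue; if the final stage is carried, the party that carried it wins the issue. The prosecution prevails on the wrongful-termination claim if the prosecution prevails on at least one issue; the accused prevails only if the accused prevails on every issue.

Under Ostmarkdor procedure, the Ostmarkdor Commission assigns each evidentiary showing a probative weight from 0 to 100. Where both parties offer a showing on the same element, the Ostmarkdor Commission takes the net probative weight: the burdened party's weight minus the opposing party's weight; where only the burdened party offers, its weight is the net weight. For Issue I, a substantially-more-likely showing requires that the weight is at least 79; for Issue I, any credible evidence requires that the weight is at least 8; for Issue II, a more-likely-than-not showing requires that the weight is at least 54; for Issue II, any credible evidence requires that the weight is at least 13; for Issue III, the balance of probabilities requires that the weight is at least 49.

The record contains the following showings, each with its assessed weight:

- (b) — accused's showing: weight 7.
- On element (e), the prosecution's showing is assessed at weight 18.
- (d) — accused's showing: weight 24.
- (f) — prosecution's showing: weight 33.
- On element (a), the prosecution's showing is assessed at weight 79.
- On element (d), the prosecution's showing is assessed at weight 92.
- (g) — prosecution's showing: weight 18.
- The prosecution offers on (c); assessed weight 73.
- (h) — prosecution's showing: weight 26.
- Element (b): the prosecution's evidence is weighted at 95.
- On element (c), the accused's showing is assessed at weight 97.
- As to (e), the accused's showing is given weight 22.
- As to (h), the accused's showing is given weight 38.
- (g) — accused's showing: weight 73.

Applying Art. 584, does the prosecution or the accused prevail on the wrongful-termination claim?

prosecution

— Issue I —
Stage I.1 (prosecution, a substantially-more-likely showing, weight is at least 79): (a) 79 ≥ 79 — meets; (b) net 95−7=88 ≥ 79 — meets.
  All elements met. The burden passes to the accused.
Stage I.2 (accused, any credible evidence, weight is at least 8): (c) net 97−73=24 ≥ 8 — meets.
  Stage I.2 carried; the final stage is satisfied.
All stages carried — the accused prevails on this issue.
— Issue II —
Stage II.1 (prosecution, a more-likely-than-not showing, weight is at least 54): (d) net 92−24=68 ≥ 54 — meets.
  Stage II.1 is satisfied; the onus moves to the accused.
Stage II.2 (accused, any credible evidence, weight is at least 13): (e) net 22−18=4 < 13 — fails.
  The accused does not carry Stage II.2.
So the prosecution prevails on this issue.
— Issue III —
Stage III.1 (prosecution, the balance of probabilities, weight is at least 49): (f) 33 < 49 — fails.
  Not every element is met, so the prosecution fails to carry Stage III.1.
The analysis ends at Stage III.1; the accused prevails on this issue.
Per-issue: Issue I → accused; Issue II → prosecution; Issue III → accused. The prosecution must prevail on at least one issue; overall, the prosecution prevails.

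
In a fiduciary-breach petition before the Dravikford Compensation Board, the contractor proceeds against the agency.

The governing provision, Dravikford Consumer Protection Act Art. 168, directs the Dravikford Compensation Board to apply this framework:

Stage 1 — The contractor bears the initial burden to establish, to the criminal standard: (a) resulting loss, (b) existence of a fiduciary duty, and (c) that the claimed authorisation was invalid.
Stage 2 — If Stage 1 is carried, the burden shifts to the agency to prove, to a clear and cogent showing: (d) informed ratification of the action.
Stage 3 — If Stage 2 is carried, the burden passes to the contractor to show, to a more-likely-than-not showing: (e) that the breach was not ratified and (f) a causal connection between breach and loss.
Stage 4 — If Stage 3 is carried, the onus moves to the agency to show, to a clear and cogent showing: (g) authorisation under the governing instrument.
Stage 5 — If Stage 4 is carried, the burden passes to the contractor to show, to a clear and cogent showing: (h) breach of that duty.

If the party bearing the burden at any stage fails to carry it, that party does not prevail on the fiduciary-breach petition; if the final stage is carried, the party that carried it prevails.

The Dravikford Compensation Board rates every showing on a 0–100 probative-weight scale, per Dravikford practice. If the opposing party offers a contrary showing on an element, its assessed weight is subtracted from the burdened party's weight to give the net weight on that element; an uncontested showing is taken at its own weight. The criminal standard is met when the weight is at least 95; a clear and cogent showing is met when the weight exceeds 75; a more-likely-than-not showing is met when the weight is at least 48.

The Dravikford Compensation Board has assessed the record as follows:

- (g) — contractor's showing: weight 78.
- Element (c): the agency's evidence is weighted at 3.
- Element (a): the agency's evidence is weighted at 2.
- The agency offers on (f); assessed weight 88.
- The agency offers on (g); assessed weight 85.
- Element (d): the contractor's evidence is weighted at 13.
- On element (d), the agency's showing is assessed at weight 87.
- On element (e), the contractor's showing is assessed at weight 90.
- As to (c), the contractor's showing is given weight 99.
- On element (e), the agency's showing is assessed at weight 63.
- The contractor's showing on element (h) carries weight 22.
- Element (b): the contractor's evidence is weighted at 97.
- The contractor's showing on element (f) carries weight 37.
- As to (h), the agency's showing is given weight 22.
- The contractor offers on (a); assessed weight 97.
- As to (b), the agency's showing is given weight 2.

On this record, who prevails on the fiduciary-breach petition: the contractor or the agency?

contractor

At Stage 1 the contractor must meet the criminal standard (weight is at least 95): on (a) the weight is 97 less the opposing 2 gives net 95, ≥ 95, so (a) meets the standard; on (b) the weight is 97 less the opposing 2 gives net 95, ≥ 95, so (b) meets the standard; on (c) the weight is 99 less the opposing 3 gives net 96, which does reach 95, so (c) meets the standard.
  Stage 1 is satisfied; the onus moves to the agency.
At Stage 2 the agency must meet a clear and cogent showing (weight exceeds 75): on (d) the weight is 87 less the opposing 13 gives net 74, ≤ 75, so (d) does not meet the standard.
  Not every element is met, so the agency fails to carry Stage 2.
The contractor prevails.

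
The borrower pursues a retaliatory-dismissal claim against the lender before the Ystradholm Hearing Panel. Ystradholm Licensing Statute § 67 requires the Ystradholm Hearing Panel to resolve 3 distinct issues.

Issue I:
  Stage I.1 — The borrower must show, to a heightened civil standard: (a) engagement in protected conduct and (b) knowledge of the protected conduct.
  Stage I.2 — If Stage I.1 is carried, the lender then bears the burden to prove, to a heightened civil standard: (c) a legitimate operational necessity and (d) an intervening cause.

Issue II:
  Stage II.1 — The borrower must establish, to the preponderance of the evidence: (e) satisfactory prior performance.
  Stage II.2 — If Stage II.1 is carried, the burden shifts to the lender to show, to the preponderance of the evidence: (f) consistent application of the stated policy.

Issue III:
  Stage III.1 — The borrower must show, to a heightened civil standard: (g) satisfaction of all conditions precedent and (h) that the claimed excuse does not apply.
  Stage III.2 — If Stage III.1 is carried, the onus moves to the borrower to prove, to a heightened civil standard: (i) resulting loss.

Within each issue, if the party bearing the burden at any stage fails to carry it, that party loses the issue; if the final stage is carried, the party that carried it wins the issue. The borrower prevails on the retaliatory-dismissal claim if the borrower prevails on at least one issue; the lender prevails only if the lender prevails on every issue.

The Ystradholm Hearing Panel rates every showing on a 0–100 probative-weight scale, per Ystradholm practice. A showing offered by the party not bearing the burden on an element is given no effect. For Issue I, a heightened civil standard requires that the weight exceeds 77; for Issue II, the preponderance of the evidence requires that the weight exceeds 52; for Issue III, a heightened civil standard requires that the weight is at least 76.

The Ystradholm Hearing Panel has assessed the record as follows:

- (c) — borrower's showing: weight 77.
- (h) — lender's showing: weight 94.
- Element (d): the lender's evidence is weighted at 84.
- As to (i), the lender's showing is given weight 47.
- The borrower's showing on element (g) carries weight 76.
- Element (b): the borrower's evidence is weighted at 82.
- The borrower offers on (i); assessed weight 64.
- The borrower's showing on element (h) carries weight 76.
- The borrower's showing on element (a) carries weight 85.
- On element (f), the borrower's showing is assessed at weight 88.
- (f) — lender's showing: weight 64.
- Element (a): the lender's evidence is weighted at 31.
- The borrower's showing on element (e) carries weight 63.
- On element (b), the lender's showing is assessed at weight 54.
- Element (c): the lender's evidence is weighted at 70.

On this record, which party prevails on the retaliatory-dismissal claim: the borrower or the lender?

borrower

— Issue I —
At Stage I.1 the borrower must meet a heightened civil standard (weight exceeds 77): on (a) the weight is 85 (the lender's 31 is given no effect), > 77, so (a) meets the standard; on (b) the weight is 82 (the lender's 54 is given no effect), > 77, so (b) meets the standard.
  The borrower carries Stage I.1; the lender now bears the burden.
At Stage I.2 the lender must meet a heightened civil standard (weight exceeds 77): on (c) the weight is 70 (the borrower's 77 is given no effect), ≤ 77, so (c) does not meet the standard; on (d) the weight is 84, which does exceed 77, so (d) meets the standard.
  Stage I.2 not carried; the lender fails its burden.
The borrower prevails on this issue.
— Issue II —
Stage II.1 (borrower, the preponderance of the evidence, weight exceeds 52): (e) 63 > 52 — meets.
  Stage II.1 is satisfied; the onus moves to the lender.
Stage II.2 (lender, the preponderance of the evidence, weight exceeds 52): (f) 64 (borrower's 88 disregarded) > 52 — meets.
  Stage II.2 carried; the final stage is satisfied.
All stages carried — the lender prevails on this issue.
— Issue III —
At Stage III.1 the borrower must meet a heightened civil standard (weight is at least 76): on (g) the weight is 76, ≥ 76, so (g) meets the standard; on (h) the weight is 76 (the lender's 94 is given no effect), which does reach 76, so (h) meets the standard.
  Stage III.1 carried; the burden remains with the borrower.
At Stage III.2 the borrower must meet a heightened civil standard (weight is at least 76): on (i) the weight is 64 (the lender's 47 is given no effect), < 76, so (i) does not meet the standard.
  Stage III.2 not carried; the borrower fails its burden.
So the lender prevails on this issue.
Per-issue: Issue I → borrower; Issue II → lender; Issue III → lender. The borrower must prevail on at least one issue; overall, the borrower prevails.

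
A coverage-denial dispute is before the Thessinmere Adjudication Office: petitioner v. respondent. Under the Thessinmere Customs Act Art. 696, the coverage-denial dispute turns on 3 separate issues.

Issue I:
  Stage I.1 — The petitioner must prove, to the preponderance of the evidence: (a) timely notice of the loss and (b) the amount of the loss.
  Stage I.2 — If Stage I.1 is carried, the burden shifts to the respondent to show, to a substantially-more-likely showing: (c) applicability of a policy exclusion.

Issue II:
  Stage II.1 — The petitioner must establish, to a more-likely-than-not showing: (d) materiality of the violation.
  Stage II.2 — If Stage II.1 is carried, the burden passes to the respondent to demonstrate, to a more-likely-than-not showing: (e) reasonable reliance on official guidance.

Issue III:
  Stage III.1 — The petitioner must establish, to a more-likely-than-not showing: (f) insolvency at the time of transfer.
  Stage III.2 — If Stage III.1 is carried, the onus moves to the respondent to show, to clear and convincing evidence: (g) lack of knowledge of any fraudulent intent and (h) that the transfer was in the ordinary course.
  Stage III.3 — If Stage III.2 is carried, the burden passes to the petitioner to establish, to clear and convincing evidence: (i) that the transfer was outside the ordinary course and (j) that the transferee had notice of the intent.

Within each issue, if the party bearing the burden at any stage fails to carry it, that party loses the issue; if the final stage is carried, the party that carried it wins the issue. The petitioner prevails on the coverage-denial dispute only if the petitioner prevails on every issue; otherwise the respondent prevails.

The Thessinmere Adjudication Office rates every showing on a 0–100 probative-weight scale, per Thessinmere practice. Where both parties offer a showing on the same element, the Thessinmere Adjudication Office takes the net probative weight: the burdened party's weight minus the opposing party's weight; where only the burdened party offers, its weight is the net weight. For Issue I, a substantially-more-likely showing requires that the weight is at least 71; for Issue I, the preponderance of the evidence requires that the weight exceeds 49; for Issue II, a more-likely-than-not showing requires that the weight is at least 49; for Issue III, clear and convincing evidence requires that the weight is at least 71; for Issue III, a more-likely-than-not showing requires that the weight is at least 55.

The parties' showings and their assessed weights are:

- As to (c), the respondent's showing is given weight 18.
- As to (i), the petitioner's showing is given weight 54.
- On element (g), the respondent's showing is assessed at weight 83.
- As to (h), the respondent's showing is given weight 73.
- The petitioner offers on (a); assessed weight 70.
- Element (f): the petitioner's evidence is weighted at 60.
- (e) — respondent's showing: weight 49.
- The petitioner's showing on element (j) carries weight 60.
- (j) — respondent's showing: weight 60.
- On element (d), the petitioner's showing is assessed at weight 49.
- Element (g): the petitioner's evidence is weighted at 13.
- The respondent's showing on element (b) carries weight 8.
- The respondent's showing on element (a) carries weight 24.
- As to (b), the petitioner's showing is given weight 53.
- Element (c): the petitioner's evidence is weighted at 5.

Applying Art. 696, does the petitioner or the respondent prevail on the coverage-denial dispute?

— Issue I —
At Stage I.1 the petitioner must meet the preponderance of the evidence (weight exceeds 49): on (a) the weight is 70 less the opposing 24 gives net 46, which does not exceed 49, so (a) does not meet the standard; on (b) the weight is 53 less the opposing 8 gives net 45, ≤ 49, so (b) does not meet the standard.
  Stage I.1 not carried; the petitioner fails its burden.
The analysis ends at Stage I.1; the respondent prevails on this issue.
— Issue II —
At Stage II.1 the petitioner must meet a more-likely-than-not showing (weight is at least 49): on (d) the weight is 49, which does reach 49, so (d) meets the standard.
  Stage II.1 is satisfied; the onus moves to the respondent.
At Stage II.2 the respondent must meet a more-likely-than-not showing (weight is at least 49): on (e) the weight is 49, ≥ 49, so (e) meets the standard.
  The respondent carries the last stage.
All stages carried — the respondent prevails on this issue.
— Issue III —
Stage III.1 (petitioner, a more-likely-than-not showing, weight is at least 55): (f) 60 ≥ 55 — meets.
  Stage III.1 is satisfied; the onus moves to the respondent.
Stage III.2 (respondent, clear and convincing evidence, weight is at least 71): (g) net 83−13=70 < 71 — fails; (h) 73 ≥ 71 — meets.
  The respondent does not carry Stage III.2.
So the petitioner prevails on this issue.
Per-issue: Issue I → respondent; Issue II → respondent; Issue III → petitioner. The petitioner must prevail on every issue; overall, the respondent prevails.

respondent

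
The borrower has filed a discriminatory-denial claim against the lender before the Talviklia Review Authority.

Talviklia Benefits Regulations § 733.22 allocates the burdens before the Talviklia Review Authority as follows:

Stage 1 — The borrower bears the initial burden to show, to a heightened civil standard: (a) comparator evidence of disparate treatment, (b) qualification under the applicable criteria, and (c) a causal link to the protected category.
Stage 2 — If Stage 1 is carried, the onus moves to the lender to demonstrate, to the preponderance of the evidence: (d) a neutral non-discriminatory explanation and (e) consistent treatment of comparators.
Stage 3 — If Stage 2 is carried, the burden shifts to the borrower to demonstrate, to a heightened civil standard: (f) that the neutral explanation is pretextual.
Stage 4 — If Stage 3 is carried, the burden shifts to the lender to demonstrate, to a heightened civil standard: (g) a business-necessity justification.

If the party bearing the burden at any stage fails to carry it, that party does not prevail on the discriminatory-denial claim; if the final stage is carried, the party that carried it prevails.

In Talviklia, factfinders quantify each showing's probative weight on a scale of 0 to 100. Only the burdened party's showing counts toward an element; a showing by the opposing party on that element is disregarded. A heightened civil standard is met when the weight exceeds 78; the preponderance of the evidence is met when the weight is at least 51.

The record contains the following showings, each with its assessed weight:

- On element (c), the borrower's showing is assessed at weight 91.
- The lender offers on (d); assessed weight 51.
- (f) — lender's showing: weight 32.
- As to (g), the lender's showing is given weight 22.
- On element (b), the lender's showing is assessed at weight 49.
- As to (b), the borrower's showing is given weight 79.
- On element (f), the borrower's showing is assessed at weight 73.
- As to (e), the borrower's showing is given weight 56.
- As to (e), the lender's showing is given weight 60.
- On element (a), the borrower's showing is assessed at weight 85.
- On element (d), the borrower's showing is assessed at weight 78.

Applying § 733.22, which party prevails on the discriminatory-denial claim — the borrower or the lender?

Stage 1 (borrower, a heightened civil standard, weight exceeds 78): (a) 85 > 78 — meets; (b) 79 (lender's 49 disregarded) > 78 — meets; (c) 91 > 78 — meets.
  The borrower carries Stage 1; the lender now bears the burden.
Stage 2 (lender, the preponderance of the evidence, weight is at least 51): (d) 51 (borrower's 78 disregarded) ≥ 51 — meets; (e) 60 (borrower's 56 disregarded) ≥ 51 — meets.
  Stage 2 is satisfied; the onus moves to the borrower.
Stage 3 (borrower, a heightened civil standard, weight exceeds 78): (f) 73 (lender's 32 disregarded) ≤ 78 — fails.
  Not every element is met, so the borrower fails to carry Stage 3.
The analysis ends at Stage 3; the lender prevails.

lender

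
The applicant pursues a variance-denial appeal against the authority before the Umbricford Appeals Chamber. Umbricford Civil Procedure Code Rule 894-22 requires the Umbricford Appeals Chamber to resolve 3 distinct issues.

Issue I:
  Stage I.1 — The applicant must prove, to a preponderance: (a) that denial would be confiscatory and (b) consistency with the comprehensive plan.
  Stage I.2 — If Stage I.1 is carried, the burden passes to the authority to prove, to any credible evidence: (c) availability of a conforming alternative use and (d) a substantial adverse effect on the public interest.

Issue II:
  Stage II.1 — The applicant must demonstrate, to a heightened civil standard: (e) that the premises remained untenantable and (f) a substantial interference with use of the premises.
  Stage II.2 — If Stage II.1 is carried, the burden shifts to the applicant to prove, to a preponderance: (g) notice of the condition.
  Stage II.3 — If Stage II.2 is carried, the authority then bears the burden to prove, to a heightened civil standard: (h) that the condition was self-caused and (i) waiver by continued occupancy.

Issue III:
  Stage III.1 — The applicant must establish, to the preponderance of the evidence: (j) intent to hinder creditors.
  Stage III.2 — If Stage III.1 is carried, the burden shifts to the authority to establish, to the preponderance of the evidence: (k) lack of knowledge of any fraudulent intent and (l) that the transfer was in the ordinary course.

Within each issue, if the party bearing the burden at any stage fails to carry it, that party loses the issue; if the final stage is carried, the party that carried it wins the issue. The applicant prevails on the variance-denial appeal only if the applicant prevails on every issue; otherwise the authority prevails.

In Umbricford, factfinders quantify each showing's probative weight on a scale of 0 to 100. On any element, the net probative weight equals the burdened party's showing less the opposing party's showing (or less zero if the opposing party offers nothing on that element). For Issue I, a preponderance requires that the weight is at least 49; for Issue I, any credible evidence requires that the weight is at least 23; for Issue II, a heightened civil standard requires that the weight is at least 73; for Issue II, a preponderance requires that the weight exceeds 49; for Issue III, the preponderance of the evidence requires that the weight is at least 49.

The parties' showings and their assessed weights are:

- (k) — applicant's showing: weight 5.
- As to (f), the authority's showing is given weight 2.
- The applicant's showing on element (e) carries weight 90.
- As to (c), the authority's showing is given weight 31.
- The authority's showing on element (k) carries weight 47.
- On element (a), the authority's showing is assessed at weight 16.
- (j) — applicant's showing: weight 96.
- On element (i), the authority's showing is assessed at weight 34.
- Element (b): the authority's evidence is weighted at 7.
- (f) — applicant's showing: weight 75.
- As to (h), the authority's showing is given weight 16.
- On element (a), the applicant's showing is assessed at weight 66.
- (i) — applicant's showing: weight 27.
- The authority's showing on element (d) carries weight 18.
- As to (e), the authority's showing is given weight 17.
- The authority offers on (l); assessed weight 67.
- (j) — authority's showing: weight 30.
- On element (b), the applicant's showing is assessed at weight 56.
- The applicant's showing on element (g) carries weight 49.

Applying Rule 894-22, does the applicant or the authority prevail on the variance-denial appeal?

authority

— Issue I —
At Stage I.1 the applicant must meet a preponderance (weight is at least 49): on (a) the weight is 66 less the opposing 16 gives net 50, ≥ 49, so (a) meets the standard; on (b) the weight is 56 less the opposing 7 gives net 49, which does reach 49, so (b) meets the standard.
  Stage I.1 carried; the burden shifts to the authority.
At Stage I.2 the authority must meet any credible evidence (weight is at least 23): on (c) the weight is 31, which does reach 23, so (c) meets the standard; on (d) the weight is 18, which does not reach 23, so (d) does not meet the standard.
  The authority does not carry Stage I.2.
The applicant prevails on this issue.
— Issue II —
Stage II.1 (applicant, a heightened civil standard, weight is at least 73): (e) net 90−17=73 ≥ 73 — meets; (f) net 75−2=73 ≥ 73 — meets.
  Stage II.1 is satisfied; the applicant continues to bear the burden.
Stage II.2 (applicant, a preponderance, weight exceeds 49): (g) 49 ≤ 49 — fails.
  Not every element is met, so the applicant fails to carry Stage II.2.
So the authority prevails on this issue.
— Issue III —
At Stage III.1 the applicant must meet the preponderance of the evidence (weight is at least 49): on (j) the weight is 96 less the opposing 30 gives net 66, ≥ 49, so (j) meets the standard.
  The applicant carries Stage III.1; the authority now bears the burden.
At Stage III.2 the authority must meet the preponderance of the evidence (weight is at least 49): on (k) the weight is 47 less the opposing 5 gives net 42, < 49, so (k) does not meet the standard; on (l) the weight is 67, which does reach 49, so (l) meets the standard.
  Stage III.2 not carried; the authority fails its burden.
The analysis ends at Stage III.2; the applicant prevails on this issue.
Per-issue: Issue I → applicant; Issue II → authority; Issue III → applicant. The applicant must prevail on every issue; overall, the authority prevails.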